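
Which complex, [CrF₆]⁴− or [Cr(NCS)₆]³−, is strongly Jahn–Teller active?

[CrF₆]⁴−: Summing ligand charges against the −4 overall charge gives an oxidation state of +2 for chromium. Cr sits in group 6, so the d-electron count is 6 − 2 = 4. Fluoride is a weak-field ligand for a first-row metal, so the complex is high-spin. The t₂g³e_g¹ (high-spin) configuration has an unevenly filled e_g set; the Jahn–Teller theorem predicts a tetragonal distortion (typically axial elongation) to lift the degeneracy.
[Cr(NCS)₆]³−: Each isothiocyanate is −1; balancing the −3 overall charge requires Cr(III). Cr sits in group 6, so the d-electron count is 6 − 3 = 3. The d³ configuration leaves the e_g set evenly filled (or empty) — no strong Jahn–Teller driving force.

[CrF₆]⁴−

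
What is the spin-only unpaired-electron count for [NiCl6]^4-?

2

Ligand charges: each chloride is −1. With an overall charge of −4 the nickel centre must be in the +2 oxidation state.
Ni sits in group 10, so the d-electron count is 10 − 2 = 8.
In an octahedral field the d⁸ configuration is t₂g⁶e_g² (only one arrangement possible), giving 2 unpaired electrons.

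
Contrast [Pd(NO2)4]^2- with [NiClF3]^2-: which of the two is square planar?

For [Pd(NO2)4]^2-: Ligand charges: each nitro (N-bound nitrite) is −1. With an overall charge of −2 the palladium centre must be in the +2 oxidation state. Group 10 minus oxidation state 2 gives a d⁸ configuration. A 4d d⁸ ion has a large crystal-field splitting; square planar leaves the high-energy d_{x²−y²} orbital empty and maximises CFSE. → square planar.
For [NiClF3]^2-: Summing ligand charges against the −2 overall charge gives an oxidation state of +2 for nickel. Nickel is a group-10 element; Ni(II) is therefore d⁸. Chloride and fluoride are weak-field ligands. With weak-field ligands the CFSE gain from square planar is small, so a 3d d⁸ ion takes the sterically preferred tetrahedral geometry. → tetrahedral.

[Pd(NO2)4]^2-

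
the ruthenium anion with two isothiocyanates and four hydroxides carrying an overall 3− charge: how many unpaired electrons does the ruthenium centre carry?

Each isothiocyanate is −1; each hydroxide is −1; balancing the −3 overall charge requires Ru(III).
Ru sits in group 8, so the d-electron count is 8 − 3 = 5.
The spin state decides the count: a 4d ion has a large Δₒ and is invariably low-spin.
An octahedral low-spin d⁵ ion is t₂g⁵e_g⁰, giving 1 unpaired electron.

1 unpaired electron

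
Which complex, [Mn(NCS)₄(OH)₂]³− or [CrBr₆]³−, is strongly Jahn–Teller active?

[Mn(NCS)₄(OH)₂]³−: Each isothiocyanate is −1; each hydroxide is −1; balancing the −3 overall charge requires Mn(III). Mn sits in group 7, so the d-electron count is 7 − 3 = 4. Hydroxide and isothiocyanate are weak-field ligands for a first-row metal, so the complex is high-spin. The t₂g³e_g¹ (high-spin) configuration has an unevenly filled e_g set; the Jahn–Teller theorem predicts a tetragonal distortion (typically axial elongation) to lift the degeneracy.
[CrBr₆]³−: Summing ligand charges against the −3 overall charge gives an oxidation state of +3 for chromium. Group 6 minus oxidation state 3 gives a d³ configuration. The d³ configuration leaves the e_g set evenly filled (or empty) — no strong Jahn–Teller driving force.

[Mn(NCS)₄(OH)₂]³−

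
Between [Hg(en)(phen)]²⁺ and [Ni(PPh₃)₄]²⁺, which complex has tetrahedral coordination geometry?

[Hg(en)(phen)]²⁺

For [Hg(en)(phen)]²⁺: Ligand charges: ethylenediamine is neutral; 1,10-phenanthroline is neutral. With an overall charge of +2 the mercury centre must be in the +2 oxidation state. Hg sits in group 12, so the d-electron count is 12 − 2 = 10. A d¹⁰ ion has no crystal-field stabilisation preference between square planar and tetrahedral, so four ligands adopt the sterically favoured tetrahedral geometry. → tetrahedral.
For [Ni(PPh₃)₄]²⁺: Ligand charges: triphenylphosphine is neutral. With an overall charge of +2 the nickel centre must be in the +2 oxidation state. Ni sits in group 10, so the d-electron count is 10 − 2 = 8. Triphenylphosphine is a strong-field ligand (high in the spectrochemical series). A 3d d⁸ ion with strong-field ligands gains enough CFSE to favour square planar over tetrahedral. → square planar.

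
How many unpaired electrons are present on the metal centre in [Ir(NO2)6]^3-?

0 unpaired electrons

Summing ligand charges against the −3 overall charge gives an oxidation state of +3 for iridium.
Ir sits in group 9, so the d-electron count is 9 − 3 = 6.
The spin state decides the count: a 5d ion has a large Δₒ and is invariably low-spin.
An octahedral low-spin d⁶ ion is t₂g⁶e_g⁰, giving 0 unpaired electrons.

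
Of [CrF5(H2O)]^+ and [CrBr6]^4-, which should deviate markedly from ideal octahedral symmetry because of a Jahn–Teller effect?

[CrBr6]^4-

[CrF5(H2O)]^+: Each fluoride is −1; water is neutral; balancing the +1 overall charge requires Cr(VI). Chromium is a group-6 element; Cr(VI) is therefore d⁰. The d⁰ configuration leaves the e_g set evenly filled (or empty) — no strong Jahn–Teller driving force.
[CrBr6]^4-: Each bromide is −1; balancing the −4 overall charge requires Cr(II). Cr sits in group 6, so the d-electron count is 6 − 2 = 4. Bromide is a weak-field ligand for a first-row metal, so the complex is high-spin. The t₂g³e_g¹ (high-spin) configuration has an unevenly filled e_g set; the Jahn–Teller theorem predicts a tetragonal distortion (typically axial elongation) to lift the degeneracy.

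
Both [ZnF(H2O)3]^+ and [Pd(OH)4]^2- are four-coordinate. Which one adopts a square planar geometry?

For [ZnF(H2O)3]^+: Ligand charges: each fluoride is −1; water is neutral. With an overall charge of +1 the zinc centre must be in the +2 oxidation state. Group 12 minus oxidation state 2 gives a d¹⁰ configuration. A d¹⁰ ion has no crystal-field stabilisation preference between square planar and tetrahedral, so four ligands adopt the sterically favoured tetrahedral geometry. → tetrahedral.
For [Pd(OH)4]^2-: Summing ligand charges against the −2 overall charge gives an oxidation state of +2 for palladium. Palladium is a group-10 element; Pd(II) is therefore d⁸. A 4d d⁸ ion has a large crystal-field splitting; square planar leaves the high-energy d_{x²−y²} orbital empty and maximises CFSE. → square planar.

[Pd(OH)4]^2-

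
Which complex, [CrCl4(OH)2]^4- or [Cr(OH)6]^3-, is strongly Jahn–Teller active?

[CrCl4(OH)2]^4-

[CrCl4(OH)2]^4-: Ligand charges: each chloride is −1; each hydroxide is −1. With an overall charge of −4 the chromium centre must be in the +2 oxidation state. Cr sits in group 6, so the d-electron count is 6 − 2 = 4. Chloride and hydroxide are weak-field ligands for a first-row metal, so the complex is high-spin. The t₂g³e_g¹ (high-spin) configuration has an unevenly filled e_g set; the Jahn–Teller theorem predicts a tetragonal distortion (typically axial elongation) to lift the degeneracy.
[Cr(OH)6]^3-: Each hydroxide is −1; balancing the −3 overall charge requires Cr(III). Cr sits in group 6, so the d-electron count is 6 − 3 = 3. The d³ configuration leaves the e_g set evenly filled (or empty) — no strong Jahn–Teller driving force.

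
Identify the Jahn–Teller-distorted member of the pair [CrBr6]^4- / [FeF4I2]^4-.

[CrBr6]^4-: Summing ligand charges against the −4 overall charge gives an oxidation state of +2 for chromium. Cr sits in group 6, so the d-electron count is 6 − 2 = 4. Bromide is a weak-field ligand for a first-row metal, so the complex is high-spin. The t₂g³e_g¹ (high-spin) configuration has an unevenly filled e_g set; the Jahn–Teller theorem predicts a tetragonal distortion (typically axial elongation) to lift the degeneracy.
[FeF4I2]^4-: Each fluoride is −1; each iodide is −1; balancing the −4 overall charge requires Fe(II). Group 8 minus oxidation state 2 gives a d⁶ configuration. Fluoride and iodide are weak-field ligands for a first-row metal, so the complex is high-spin. The d⁶ configuration leaves the e_g set evenly filled (or empty) — no strong Jahn–Teller driving force.

[CrBr6]^4-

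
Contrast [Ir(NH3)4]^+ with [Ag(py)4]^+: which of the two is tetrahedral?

For [Ir(NH3)4]^+: Summing ligand charges against the +1 overall charge gives an oxidation state of +1 for iridium. Iridium is a group-9 element; Ir(I) is therefore d⁸. A 5d d⁸ ion has a large crystal-field splitting; square planar leaves the high-energy d_{x²−y²} orbital empty and maximises CFSE. → square planar.
For [Ag(py)4]^+: Summing ligand charges against the +1 overall charge gives an oxidation state of +1 for silver. Ag sits in group 11, so the d-electron count is 11 − 1 = 10. A d¹⁰ ion has no crystal-field stabilisation preference between square planar and tetrahedral, so four ligands adopt the sterically favoured tetrahedral geometry. → tetrahedral.

[Ag(py)4]^+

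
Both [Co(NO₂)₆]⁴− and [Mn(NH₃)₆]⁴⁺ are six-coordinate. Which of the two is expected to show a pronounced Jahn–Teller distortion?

[Co(NO₂)₆]⁴−

[Co(NO₂)₆]⁴−: Ligand charges: each nitro (N-bound nitrite) is −1. With an overall charge of −4 the cobalt centre must be in the +2 oxidation state. Group 9 minus oxidation state 2 gives a d⁷ configuration. Nitro (N-bound nitrite) is a strong-field ligand (high in the spectrochemical series) for a first-row metal, so the complex is low-spin. The t₂g⁶e_g¹ (low-spin) configuration has an unevenly filled e_g set; the Jahn–Teller theorem predicts a tetragonal distortion (typically axial elongation) to lift the degeneracy.
[Mn(NH₃)₆]⁴⁺: Summing ligand charges against the +4 overall charge gives an oxidation state of +4 for manganese. Mn sits in group 7, so the d-electron count is 7 − 4 = 3. The d³ configuration leaves the e_g set evenly filled (or empty) — no strong Jahn–Teller driving force.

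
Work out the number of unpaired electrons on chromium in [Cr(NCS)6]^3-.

Each isothiocyanate is −1; balancing the −3 overall charge requires Cr(III).
Group 6 minus oxidation state 3 gives a d³ configuration.
In an octahedral field the d³ configuration is t₂g³e_g⁰ (only one arrangement possible), giving 3 unpaired electrons.

3 unpaired electrons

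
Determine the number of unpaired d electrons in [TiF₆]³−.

Summing ligand charges against the −3 overall charge gives an oxidation state of +3 for titanium.
Titanium is a group-4 element; Ti(III) is therefore d¹.
In an octahedral field the d¹ configuration is t₂g¹e_g⁰ (only one arrangement possible), giving 1 unpaired electron.

1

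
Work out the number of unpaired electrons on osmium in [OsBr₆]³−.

1

Ligand charges: each bromide is −1. With an overall charge of −3 the osmium centre must be in the +3 oxidation state.
Group 8 minus oxidation state 3 gives a d⁵ configuration.
The spin state decides the count: a 5d ion has a large Δₒ and is invariably low-spin.
An octahedral low-spin d⁵ ion is t₂g⁵e_g⁰, giving 1 unpaired electron.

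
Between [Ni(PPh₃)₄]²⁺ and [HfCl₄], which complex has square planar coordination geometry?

[Ni(PPh₃)₄]²⁺

For [Ni(PPh₃)₄]²⁺: Ligand charges: triphenylphosphine is neutral. With an overall charge of +2 the nickel centre must be in the +2 oxidation state. Nickel is a group-10 element; Ni(II) is therefore d⁸. Triphenylphosphine is a strong-field ligand (high in the spectrochemical series). A 3d d⁸ ion with strong-field ligands gains enough CFSE to favour square planar over tetrahedral. → square planar.
For [HfCl₄]: Ligand charges: each chloride is −1. With an overall charge of 0 the hafnium centre must be in the +4 oxidation state. Hafnium is a group-4 element; Hf(IV) is therefore d⁰. A d⁰ ion has no crystal-field stabilisation preference between square planar and tetrahedral, so four ligands adopt the sterically favoured tetrahedral geometry. → tetrahedral.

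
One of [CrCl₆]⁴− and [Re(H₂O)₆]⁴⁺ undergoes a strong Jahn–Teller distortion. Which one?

[CrCl₆]⁴−

[CrCl₆]⁴−: Each chloride is −1; balancing the −4 overall charge requires Cr(II). Group 6 minus oxidation state 2 gives a d⁴ configuration. Chloride is a weak-field ligand for a first-row metal, so the complex is high-spin. The t₂g³e_g¹ (high-spin) configuration has an unevenly filled e_g set; the Jahn–Teller theorem predicts a tetragonal distortion (typically axial elongation) to lift the degeneracy.
[Re(H₂O)₆]⁴⁺: Ligand charges: water is neutral. With an overall charge of +4 the rhenium centre must be in the +4 oxidation state. Rhenium is a group-7 element; Re(IV) is therefore d³. The d³ configuration leaves the e_g set evenly filled (or empty) — no strong Jahn–Teller driving force.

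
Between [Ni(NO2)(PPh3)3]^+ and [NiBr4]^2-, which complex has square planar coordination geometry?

[Ni(NO2)(PPh3)3]^+

For [Ni(NO2)(PPh3)3]^+: Ligand charges: each nitro (N-bound nitrite) is −1; triphenylphosphine is neutral. With an overall charge of +1 the nickel centre must be in the +2 oxidation state. Ni sits in group 10, so the d-electron count is 10 − 2 = 8. Nitro (N-bound nitrite) and triphenylphosphine are strong-field ligands (high in the spectrochemical series). A 3d d⁸ ion with strong-field ligands gains enough CFSE to favour square planar over tetrahedral. → square planar.
For [NiBr4]^2-: Each bromide is −1; balancing the −2 overall charge requires Ni(II). Ni sits in group 10, so the d-electron count is 10 − 2 = 8. Bromide is a weak-field ligand. With weak-field ligands the CFSE gain from square planar is small, so a 3d d⁸ ion takes the sterically preferred tetrahedral geometry. → tetrahedral.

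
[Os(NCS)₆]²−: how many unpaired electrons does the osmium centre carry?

2 unpaired electrons

Summing ligand charges against the −2 overall charge gives an oxidation state of +4 for osmium.
Osmium is a group-8 element; Os(IV) is therefore d⁴.
The spin state decides the count: a 5d ion has a large Δₒ and is invariably low-spin.
An octahedral low-spin d⁴ ion is t₂g⁴e_g⁰, giving 2 unpaired electrons.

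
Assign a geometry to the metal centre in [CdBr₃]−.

trigonal planar

Summing ligand charges against the −1 overall charge gives an oxidation state of +2 for cadmium.
Cadmium is a group-12 element; Cd(II) is therefore d¹⁰.
Coordination number: 3.
Three ligands around a d¹⁰ centre minimise repulsion in a trigonal-planar arrangement.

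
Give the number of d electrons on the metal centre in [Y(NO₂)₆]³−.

Ligand charges: each nitro (N-bound nitrite) is −1. With an overall charge of −3 the yttrium centre must be in the +3 oxidation state.
Yttrium is a group-3 element; Y(III) is therefore d⁰.

d0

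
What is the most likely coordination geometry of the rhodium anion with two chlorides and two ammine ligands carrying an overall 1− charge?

square planar

Summing ligand charges against the −1 overall charge gives an oxidation state of +1 for rhodium.
Rh sits in group 9, so the d-electron count is 9 − 1 = 8.
Coordination number: 4.
A 4d d⁸ ion has a large crystal-field splitting; square planar leaves the high-energy d_{x²−y²} orbital empty and maximises CFSE.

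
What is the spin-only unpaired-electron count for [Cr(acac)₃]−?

Each acetylacetonate is −1; balancing the −1 overall charge requires Cr(II).
Cr sits in group 6, so the d-electron count is 6 − 2 = 4.
Counting donor atoms: 3×acetylacetonate (bidentate) → 6 donors. Coordination number = 6.
The spin state decides the count: Acetylacetonate is a weak-field ligand for a first-row metal, so the complex is high-spin.
An octahedral high-spin d⁴ ion is t₂g³e_g¹, giving 4 unpaired electrons.

4 unpaired electrons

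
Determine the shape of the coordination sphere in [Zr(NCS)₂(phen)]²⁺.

tetrahedral

Ligand charges: each isothiocyanate is −1; 1,10-phenanthroline is neutral. With an overall charge of +2 the zirconium centre must be in the +4 oxidation state.
Group 4 minus oxidation state 4 gives a d⁰ configuration.
Counting donor atoms: 2×isothiocyanate (monodentate) → 2 donors; 1×1,10-phenanthroline (bidentate) → 2 donors. Coordination number = 4.
A d⁰ ion has no crystal-field stabilisation preference between square planar and tetrahedral, so four ligands adopt the sterically favoured tetrahedral geometry.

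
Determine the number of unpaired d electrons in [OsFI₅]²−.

2

Ligand charges: each fluoride is −1; each iodide is −1. With an overall charge of −2 the osmium centre must be in the +4 oxidation state.
Os sits in group 8, so the d-electron count is 8 − 4 = 4.
The spin state decides the count: a 5d ion has a large Δₒ and is invariably low-spin.
An octahedral low-spin d⁴ ion is t₂g⁴e_g⁰, giving 2 unpaired electrons.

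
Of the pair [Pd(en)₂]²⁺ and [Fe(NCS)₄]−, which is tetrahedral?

For [Pd(en)₂]²⁺: Ligand charges: ethylenediamine is neutral. With an overall charge of +2 the palladium centre must be in the +2 oxidation state. Palladium is a group-10 element; Pd(II) is therefore d⁸. A 4d d⁸ ion has a large crystal-field splitting; square planar leaves the high-energy d_{x²−y²} orbital empty and maximises CFSE. → square planar.
For [Fe(NCS)₄]−: Each isothiocyanate is −1; balancing the −1 overall charge requires Fe(III). Fe sits in group 8, so the d-electron count is 8 − 3 = 5. A high-spin d⁵ ion has zero CFSE in either geometry, so four ligands adopt the sterically favoured tetrahedral geometry. → tetrahedral.

[Fe(NCS)₄]−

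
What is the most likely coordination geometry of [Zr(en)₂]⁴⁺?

tetrahedral

Ethylenediamine is neutral; balancing the +4 overall charge requires Zr(IV).
Zirconium is a group-4 element; Zr(IV) is therefore d⁰.
Counting donor atoms: 2×ethylenediamine (bidentate) → 4 donors. Coordination number = 4.
A d⁰ ion has no crystal-field stabilisation preference between square planar and tetrahedral, so four ligands adopt the sterically favoured tetrahedral geometry.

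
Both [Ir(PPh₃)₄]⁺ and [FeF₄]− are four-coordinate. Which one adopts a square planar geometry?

[Ir(PPh₃)₄]⁺

For [Ir(PPh₃)₄]⁺: Triphenylphosphine is neutral; balancing the +1 overall charge requires Ir(I). Group 9 minus oxidation state 1 gives a d⁸ configuration. A 5d d⁸ ion has a large crystal-field splitting; square planar leaves the high-energy d_{x²−y²} orbital empty and maximises CFSE. → square planar.
For [FeF₄]−: Each fluoride is −1; balancing the −1 overall charge requires Fe(III). Fe sits in group 8, so the d-electron count is 8 − 3 = 5. A high-spin d⁵ ion has zero CFSE in either geometry, so four ligands adopt the sterically favoured tetrahedral geometry. → tetrahedral.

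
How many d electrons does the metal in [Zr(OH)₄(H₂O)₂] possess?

Ligand charges: each hydroxide is −1; water is neutral. With an overall charge of 0 the zirconium centre must be in the +4 oxidation state.
Zr sits in group 4, so the d-electron count is 4 − 4 = 0.

d⁰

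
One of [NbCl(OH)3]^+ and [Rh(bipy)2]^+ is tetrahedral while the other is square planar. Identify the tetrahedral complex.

[NbCl(OH)3]^+

For [NbCl(OH)3]^+: Summing ligand charges against the +1 overall charge gives an oxidation state of +5 for niobium. Group 5 minus oxidation state 5 gives a d⁰ configuration. A d⁰ ion has no crystal-field stabilisation preference between square planar and tetrahedral, so four ligands adopt the sterically favoured tetrahedral geometry. → tetrahedral.
For [Rh(bipy)2]^+: 2,2′-bipyridine is neutral; balancing the +1 overall charge requires Rh(I). Group 9 minus oxidation state 1 gives a d⁸ configuration. A 4d d⁸ ion has a large crystal-field splitting; square planar leaves the high-energy d_{x²−y²} orbital empty and maximises CFSE. → square planar.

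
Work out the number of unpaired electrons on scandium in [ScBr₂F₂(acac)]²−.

Ligand charges: each bromide is −1; each fluoride is −1; each acetylacetonate is −1. With an overall charge of −2 the scandium centre must be in the +3 oxidation state.
Group 3 minus oxidation state 3 gives a d⁰ configuration.
Counting donor atoms: 2×bromide (monodentate) → 2 donors; 2×fluoride (monodentate) → 2 donors; 1×acetylacetonate (bidentate) → 2 donors. Coordination number = 6.
In an octahedral field the d⁰ configuration is t₂g⁰e_g⁰, giving 0 unpaired electrons.

0 unpaired electrons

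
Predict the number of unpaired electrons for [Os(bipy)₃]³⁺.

1

Summing ligand charges against the +3 overall charge gives an oxidation state of +3 for osmium.
Osmium is a group-8 element; Os(III) is therefore d⁵.
Counting donor atoms: 3×2,2′-bipyridine (bidentate) → 6 donors. Coordination number = 6.
The spin state decides the count: a 5d ion has a large Δₒ and is invariably low-spin.
An octahedral low-spin d⁵ ion is t₂g⁵e_g⁰, giving 1 unpaired electron.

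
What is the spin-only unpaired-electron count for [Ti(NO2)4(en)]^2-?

2 unpaired electrons

Summing ligand charges against the −2 overall charge gives an oxidation state of +2 for titanium.
Group 4 minus oxidation state 2 gives a d² configuration.
Counting donor atoms: 4×nitro (N-bound nitrite) (monodentate) → 4 donors; 1×ethylenediamine (bidentate) → 2 donors. Coordination number = 6.
In an octahedral field the d² configuration is t₂g²e_g⁰ (only one arrangement possible), giving 2 unpaired electrons.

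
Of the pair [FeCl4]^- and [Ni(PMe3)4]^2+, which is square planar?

[Ni(PMe3)4]^2+

For [FeCl4]^-: Ligand charges: each chloride is −1. With an overall charge of −1 the iron centre must be in the +3 oxidation state. Fe sits in group 8, so the d-electron count is 8 − 3 = 5. A high-spin d⁵ ion has zero CFSE in either geometry, so four ligands adopt the sterically favoured tetrahedral geometry. → tetrahedral.
For [Ni(PMe3)4]^2+: Summing ligand charges against the +2 overall charge gives an oxidation state of +2 for nickel. Ni sits in group 10, so the d-electron count is 10 − 2 = 8. Trimethylphosphine is a strong-field ligand (high in the spectrochemical series). A 3d d⁸ ion with strong-field ligands gains enough CFSE to favour square planar over tetrahedral. → square planar.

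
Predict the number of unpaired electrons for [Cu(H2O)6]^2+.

Ligand charges: water is neutral. With an overall charge of +2 the copper centre must be in the +2 oxidation state.
Group 11 minus oxidation state 2 gives a d⁹ configuration.
In an octahedral field the d⁹ configuration is t₂g⁶e_g³ (only one arrangement possible), giving 1 unpaired electron.

1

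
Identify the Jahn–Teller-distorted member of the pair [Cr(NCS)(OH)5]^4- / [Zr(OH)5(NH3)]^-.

[Cr(NCS)(OH)5]^4-

[Cr(NCS)(OH)5]^4-: Ligand charges: each isothiocyanate is −1; each hydroxide is −1. With an overall charge of −4 the chromium centre must be in the +2 oxidation state. Cr sits in group 6, so the d-electron count is 6 − 2 = 4. Hydroxide and isothiocyanate are weak-field ligands for a first-row metal, so the complex is high-spin. The t₂g³e_g¹ (high-spin) configuration has an unevenly filled e_g set; the Jahn–Teller theorem predicts a tetragonal distortion (typically axial elongation) to lift the degeneracy.
[Zr(OH)5(NH3)]^-: Summing ligand charges against the −1 overall charge gives an oxidation state of +4 for zirconium. Zr sits in group 4, so the d-electron count is 4 − 4 = 0. The d⁰ configuration leaves the e_g set evenly filled (or empty) — no strong Jahn–Teller driving force.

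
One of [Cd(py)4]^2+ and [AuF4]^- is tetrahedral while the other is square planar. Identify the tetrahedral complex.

[Cd(py)4]^2+

For [Cd(py)4]^2+: Ligand charges: pyridine is neutral. With an overall charge of +2 the cadmium centre must be in the +2 oxidation state. Cadmium is a group-12 element; Cd(II) is therefore d¹⁰. A d¹⁰ ion has no crystal-field stabilisation preference between square planar and tetrahedral, so four ligands adopt the sterically favoured tetrahedral geometry. → tetrahedral.
For [AuF4]^-: Ligand charges: each fluoride is −1. With an overall charge of −1 the gold centre must be in the +3 oxidation state. Group 11 minus oxidation state 3 gives a d⁸ configuration. A 5d d⁸ ion has a large crystal-field splitting; square planar leaves the high-energy d_{x²−y²} orbital empty and maximises CFSE. → square planar.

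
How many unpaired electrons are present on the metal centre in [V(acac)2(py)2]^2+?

Summing ligand charges against the +2 overall charge gives an oxidation state of +4 for vanadium.
V sits in group 5, so the d-electron count is 5 − 4 = 1.
Counting donor atoms: 2×acetylacetonate (bidentate) → 4 donors; 2×pyridine (monodentate) → 2 donors. Coordination number = 6.
In an octahedral field the d¹ configuration is t₂g¹e_g⁰ (only one arrangement possible), giving 1 unpaired electron.

1 unpaired electron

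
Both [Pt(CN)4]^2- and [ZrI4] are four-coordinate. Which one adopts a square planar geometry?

For [Pt(CN)4]^2-: Summing ligand charges against the −2 overall charge gives an oxidation state of +2 for platinum. Group 10 minus oxidation state 2 gives a d⁸ configuration. A 5d d⁸ ion has a large crystal-field splitting; square planar leaves the high-energy d_{x²−y²} orbital empty and maximises CFSE. → square planar.
For [ZrI4]: Ligand charges: each iodide is −1. With an overall charge of 0 the zirconium centre must be in the +4 oxidation state. Group 4 minus oxidation state 4 gives a d⁰ configuration. A d⁰ ion has no crystal-field stabilisation preference between square planar and tetrahedral, so four ligands adopt the sterically favoured tetrahedral geometry. → tetrahedral.

[Pt(CN)4]^2-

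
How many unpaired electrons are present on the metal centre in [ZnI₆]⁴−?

Each iodide is −1; balancing the −4 overall charge requires Zn(II).
Zn sits in group 12, so the d-electron count is 12 − 2 = 10.
In an octahedral field the d¹⁰ configuration is t₂g⁶e_g⁴, giving 0 unpaired electrons.

0 unpaired electrons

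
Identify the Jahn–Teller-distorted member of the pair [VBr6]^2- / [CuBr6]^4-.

[CuBr6]^4-

[VBr6]^2-: Ligand charges: each bromide is −1. With an overall charge of −2 the vanadium centre must be in the +4 oxidation state. Vanadium is a group-5 element; V(IV) is therefore d¹. The d¹ configuration leaves the e_g set evenly filled (or empty) — no strong Jahn–Teller driving force.
[CuBr6]^4-: Ligand charges: each bromide is −1. With an overall charge of −4 the copper centre must be in the +2 oxidation state. Copper is a group-11 element; Cu(II) is therefore d⁹. The t₂g⁶e_g³ configuration has an unevenly filled e_g set; the Jahn–Teller theorem predicts a tetragonal distortion (typically axial elongation) to lift the degeneracy.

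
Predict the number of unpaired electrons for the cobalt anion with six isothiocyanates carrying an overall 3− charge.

Each isothiocyanate is −1; balancing the −3 overall charge requires Co(III).
Co sits in group 9, so the d-electron count is 9 − 3 = 6.
The spin state decides the count: Co(III) has an exceptionally large octahedral splitting and is low-spin with essentially every ligand except fluoride.
An octahedral low-spin d⁶ ion is t₂g⁶e_g⁰, giving 0 unpaired electrons.

0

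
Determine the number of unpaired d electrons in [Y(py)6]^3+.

Pyridine is neutral; balancing the +3 overall charge requires Y(III).
Y sits in group 3, so the d-electron count is 3 − 3 = 0.
In an octahedral field the d⁰ configuration is t₂g⁰e_g⁰, giving 0 unpaired electrons.

0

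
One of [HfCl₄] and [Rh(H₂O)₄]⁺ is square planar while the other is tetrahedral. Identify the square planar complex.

[Rh(H₂O)₄]⁺

For [HfCl₄]: Each chloride is −1; balancing the 0 overall charge requires Hf(IV). Hafnium is a group-4 element; Hf(IV) is therefore d⁰. A d⁰ ion has no crystal-field stabilisation preference between square planar and tetrahedral, so four ligands adopt the sterically favoured tetrahedral geometry. → tetrahedral.
For [Rh(H₂O)₄]⁺: Water is neutral; balancing the +1 overall charge requires Rh(I). Rhodium is a group-9 element; Rh(I) is therefore d⁸. A 4d d⁸ ion has a large crystal-field splitting; square planar leaves the high-energy d_{x²−y²} orbital empty and maximises CFSE. → square planar.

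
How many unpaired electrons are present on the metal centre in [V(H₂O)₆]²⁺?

3

Summing ligand charges against the +2 overall charge gives an oxidation state of +2 for vanadium.
Vanadium is a group-5 element; V(II) is therefore d³.
In an octahedral field the d³ configuration is t₂g³e_g⁰ (only one arrangement possible), giving 3 unpaired electrons.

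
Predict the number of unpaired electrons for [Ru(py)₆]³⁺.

Pyridine is neutral; balancing the +3 overall charge requires Ru(III).
Ruthenium is a group-8 element; Ru(III) is therefore d⁵.
The spin state decides the count: a 4d ion has a large Δₒ and is invariably low-spin.
An octahedral low-spin d⁵ ion is t₂g⁵e_g⁰, giving 1 unpaired electron.

1 unpaired electron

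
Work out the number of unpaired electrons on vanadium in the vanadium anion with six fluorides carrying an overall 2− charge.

Each fluoride is −1; balancing the −2 overall charge requires V(IV).
Group 5 minus oxidation state 4 gives a d¹ configuration.
In an octahedral field the d¹ configuration is t₂g¹e_g⁰ (only one arrangement possible), giving 1 unpaired electron.

1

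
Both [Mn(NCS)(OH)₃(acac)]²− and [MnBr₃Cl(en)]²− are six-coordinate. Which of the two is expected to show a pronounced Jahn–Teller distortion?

[Mn(NCS)(OH)₃(acac)]²−

[Mn(NCS)(OH)₃(acac)]²−: Ligand charges: each isothiocyanate is −1; each hydroxide is −1; each acetylacetonate is −1. With an overall charge of −2 the manganese centre must be in the +3 oxidation state. Group 7 minus oxidation state 3 gives a d⁴ configuration. Acetylacetonate, hydroxide, and isothiocyanate are weak-field ligands for a first-row metal, so the complex is high-spin. The t₂g³e_g¹ (high-spin) configuration has an unevenly filled e_g set; the Jahn–Teller theorem predicts a tetragonal distortion (typically axial elongation) to lift the degeneracy.
[MnBr₃Cl(en)]²−: Summing ligand charges against the −2 overall charge gives an oxidation state of +2 for manganese. Mn sits in group 7, so the d-electron count is 7 − 2 = 5. Bromide and chloride are weak-field ligands for a first-row metal, so the complex is high-spin. The d⁵ configuration leaves the e_g set evenly filled (or empty) — no strong Jahn–Teller driving force.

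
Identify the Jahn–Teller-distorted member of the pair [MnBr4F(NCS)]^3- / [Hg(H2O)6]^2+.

[MnBr4F(NCS)]^3-: Ligand charges: each bromide is −1; each fluoride is −1; each isothiocyanate is −1. With an overall charge of −3 the manganese centre must be in the +3 oxidation state. Mn sits in group 7, so the d-electron count is 7 − 3 = 4. Bromide, fluoride, and isothiocyanate are weak-field ligands for a first-row metal, so the complex is high-spin. The t₂g³e_g¹ (high-spin) configuration has an unevenly filled e_g set; the Jahn–Teller theorem predicts a tetragonal distortion (typically axial elongation) to lift the degeneracy.
[Hg(H2O)6]^2+: Ligand charges: water is neutral. With an overall charge of +2 the mercury centre must be in the +2 oxidation state. Hg sits in group 12, so the d-electron count is 12 − 2 = 10. The d¹⁰ configuration leaves the e_g set evenly filled (or empty) — no strong Jahn–Teller driving force.

[MnBr4F(NCS)]^3-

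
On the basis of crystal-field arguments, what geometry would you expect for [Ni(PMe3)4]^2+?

square planar

Ligand charges: trimethylphosphine is neutral. With an overall charge of +2 the nickel centre must be in the +2 oxidation state.
Group 10 minus oxidation state 2 gives a d⁸ configuration.
With 4 monodentate ligands the coordination number is 4.
Trimethylphosphine is a strong-field ligand (high in the spectrochemical series).
A 3d d⁸ ion with strong-field ligands gains enough CFSE to favour square planar over tetrahedral.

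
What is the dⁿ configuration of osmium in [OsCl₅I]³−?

Ligand charges: each chloride is −1; each iodide is −1. With an overall charge of −3 the osmium centre must be in the +3 oxidation state.
Group 8 minus oxidation state 3 gives a d⁵ configuration.

d5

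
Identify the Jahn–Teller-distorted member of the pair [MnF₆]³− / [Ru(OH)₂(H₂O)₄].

[MnF₆]³−

[MnF₆]³−: Ligand charges: each fluoride is −1. With an overall charge of −3 the manganese centre must be in the +3 oxidation state. Group 7 minus oxidation state 3 gives a d⁴ configuration. Fluoride is a weak-field ligand for a first-row metal, so the complex is high-spin. The t₂g³e_g¹ (high-spin) configuration has an unevenly filled e_g set; the Jahn–Teller theorem predicts a tetragonal distortion (typically axial elongation) to lift the degeneracy.
[Ru(OH)₂(H₂O)₄]: Summing ligand charges against the 0 overall charge gives an oxidation state of +2 for ruthenium. Ruthenium is a group-8 element; Ru(II) is therefore d⁶. A 4d ion has a large Δₒ and is invariably low-spin. The d⁶ configuration leaves the e_g set evenly filled (or empty) — no strong Jahn–Teller driving force.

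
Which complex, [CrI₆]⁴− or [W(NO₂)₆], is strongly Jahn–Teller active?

[CrI₆]⁴−: Ligand charges: each iodide is −1. With an overall charge of −4 the chromium centre must be in the +2 oxidation state. Chromium is a group-6 element; Cr(II) is therefore d⁴. Iodide is a weak-field ligand for a first-row metal, so the complex is high-spin. The t₂g³e_g¹ (high-spin) configuration has an unevenly filled e_g set; the Jahn–Teller theorem predicts a tetragonal distortion (typically axial elongation) to lift the degeneracy.
[W(NO₂)₆]: Summing ligand charges against the 0 overall charge gives an oxidation state of +6 for tungsten. Group 6 minus oxidation state 6 gives a d⁰ configuration. The d⁰ configuration leaves the e_g set evenly filled (or empty) — no strong Jahn–Teller driving force.

[CrI₆]⁴−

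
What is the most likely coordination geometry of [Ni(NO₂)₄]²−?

Ligand charges: each nitro (N-bound nitrite) is −1. With an overall charge of −2 the nickel centre must be in the +2 oxidation state.
Group 10 minus oxidation state 2 gives a d⁸ configuration.
With 4 monodentate ligands the coordination number is 4.
Nitro (N-bound nitrite) is a strong-field ligand (high in the spectrochemical series).
A 3d d⁸ ion with strong-field ligands gains enough CFSE to favour square planar over tetrahedral.

square planar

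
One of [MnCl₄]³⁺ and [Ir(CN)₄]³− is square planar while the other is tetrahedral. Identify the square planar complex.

[Ir(CN)₄]³−

For [MnCl₄]³⁺: Ligand charges: each chloride is −1. With an overall charge of +3 the manganese centre must be in the +7 oxidation state. Group 7 minus oxidation state 7 gives a d⁰ configuration. A d⁰ ion has no crystal-field stabilisation preference between square planar and tetrahedral, so four ligands adopt the sterically favoured tetrahedral geometry. → tetrahedral.
For [Ir(CN)₄]³−: Each cyanide is −1; balancing the −3 overall charge requires Ir(I). Group 9 minus oxidation state 1 gives a d⁸ configuration. A 5d d⁸ ion has a large crystal-field splitting; square planar leaves the high-energy d_{x²−y²} orbital empty and maximises CFSE. → square planar.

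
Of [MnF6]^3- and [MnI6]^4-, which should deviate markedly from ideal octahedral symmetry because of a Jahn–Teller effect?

[MnF6]^3-

[MnF6]^3-: Summing ligand charges against the −3 overall charge gives an oxidation state of +3 for manganese. Mn sits in group 7, so the d-electron count is 7 − 3 = 4. Fluoride is a weak-field ligand for a first-row metal, so the complex is high-spin. The t₂g³e_g¹ (high-spin) configuration has an unevenly filled e_g set; the Jahn–Teller theorem predicts a tetragonal distortion (typically axial elongation) to lift the degeneracy.
[MnI6]^4-: Each iodide is −1; balancing the −4 overall charge requires Mn(II). Mn sits in group 7, so the d-electron count is 7 − 2 = 5. Iodide is a weak-field ligand for a first-row metal, so the complex is high-spin. The d⁵ configuration leaves the e_g set evenly filled (or empty) — no strong Jahn–Teller driving force.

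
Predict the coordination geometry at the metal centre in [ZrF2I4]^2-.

octahedral

Summing ligand charges against the −2 overall charge gives an oxidation state of +4 for zirconium.
Zirconium is a group-4 element; Zr(IV) is therefore d⁰.
Coordination number: 6.
Six donors around a single metal centre give an octahedral coordination sphere.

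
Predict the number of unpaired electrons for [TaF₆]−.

Summing ligand charges against the −1 overall charge gives an oxidation state of +5 for tantalum.
Group 5 minus oxidation state 5 gives a d⁰ configuration.
In an octahedral field the d⁰ configuration is t₂g⁰e_g⁰, giving 0 unpaired electrons.

0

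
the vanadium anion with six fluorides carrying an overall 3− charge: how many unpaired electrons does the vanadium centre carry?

Summing ligand charges against the −3 overall charge gives an oxidation state of +3 for vanadium.
V sits in group 5, so the d-electron count is 5 − 3 = 2.
In an octahedral field the d² configuration is t₂g²e_g⁰ (only one arrangement possible), giving 2 unpaired electrons.

2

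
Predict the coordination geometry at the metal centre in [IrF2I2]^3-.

square planar

Ligand charges: each fluoride is −1; each iodide is −1. With an overall charge of −3 the iridium centre must be in the +1 oxidation state.
Iridium is a group-9 element; Ir(I) is therefore d⁸.
With 4 monodentate ligands the coordination number is 4.
A 5d d⁸ ion has a large crystal-field splitting; square planar leaves the high-energy d_{x²−y²} orbital empty and maximises CFSE.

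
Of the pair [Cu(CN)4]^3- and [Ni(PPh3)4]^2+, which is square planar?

For [Cu(CN)4]^3-: Summing ligand charges against the −3 overall charge gives an oxidation state of +1 for copper. Group 11 minus oxidation state 1 gives a d¹⁰ configuration. A d¹⁰ ion has no crystal-field stabilisation preference between square planar and tetrahedral, so four ligands adopt the sterically favoured tetrahedral geometry. → tetrahedral.
For [Ni(PPh3)4]^2+: Summing ligand charges against the +2 overall charge gives an oxidation state of +2 for nickel. Nickel is a group-10 element; Ni(II) is therefore d⁸. Triphenylphosphine is a strong-field ligand (high in the spectrochemical series). A 3d d⁸ ion with strong-field ligands gains enough CFSE to favour square planar over tetrahedral. → square planar.

[Ni(PPh3)4]^2+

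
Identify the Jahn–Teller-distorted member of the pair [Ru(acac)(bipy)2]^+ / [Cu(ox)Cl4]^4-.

[Cu(ox)Cl4]^4-

[Ru(acac)(bipy)2]^+: Ligand charges: each acetylacetonate is −1; 2,2′-bipyridine is neutral. With an overall charge of +1 the ruthenium centre must be in the +2 oxidation state. Ruthenium is a group-8 element; Ru(II) is therefore d⁶. A 4d ion has a large Δₒ and is invariably low-spin. The d⁶ configuration leaves the e_g set evenly filled (or empty) — no strong Jahn–Teller driving force.
[Cu(ox)Cl4]^4-: Ligand charges: each oxalate is −2; each chloride is −1. With an overall charge of −4 the copper centre must be in the +2 oxidation state. Copper is a group-11 element; Cu(II) is therefore d⁹. The t₂g⁶e_g³ configuration has an unevenly filled e_g set; the Jahn–Teller theorem predicts a tetragonal distortion (typically axial elongation) to lift the degeneracy.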